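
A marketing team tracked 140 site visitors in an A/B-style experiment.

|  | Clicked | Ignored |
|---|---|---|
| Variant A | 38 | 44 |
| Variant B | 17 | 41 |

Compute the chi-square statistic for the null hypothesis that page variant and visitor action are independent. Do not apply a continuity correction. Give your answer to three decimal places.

4.131

Row totals: 82, 58. Column totals: 55, 85. Grand total N = 140.
Expected counts (row total × column total / N):
  Variant A, Clicked: 82×55/140 = 32.2143
  Variant A, Ignored: 82×85/140 = 49.7857
  Variant B, Clicked: 58×55/140 = 22.7857
  Variant B, Ignored: 58×85/140 = 35.2143
Contributions (O − E)²/E:
  (38 − 32.2143)²/32.2143 = 1.0391
  (44 − 49.7857)²/49.7857 = 0.6724
  (17 − 22.7857)²/22.7857 = 1.4691
  (41 − 35.2143)²/35.2143 = 0.9506
χ² = 1.0391 + 0.6724 + 1.4691 + 0.9506 = 4.131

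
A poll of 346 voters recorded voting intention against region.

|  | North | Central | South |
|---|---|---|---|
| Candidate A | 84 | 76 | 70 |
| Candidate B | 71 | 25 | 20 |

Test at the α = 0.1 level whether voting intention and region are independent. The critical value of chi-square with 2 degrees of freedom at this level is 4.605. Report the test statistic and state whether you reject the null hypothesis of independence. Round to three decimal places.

19.137; reject H₀

Row totals: 230, 116. Column totals: 155, 101, 90. Grand total N = 346.
Expected counts (row total × column total / N):
  Candidate A, North: 230×155/346 = 103.0347
  Candidate A, Central: 230×101/346 = 67.1387
  Candidate A, South: 230×90/346 = 59.8266
  Candidate B, North: 116×155/346 = 51.9653
  Candidate B, Central: 116×101/346 = 33.8613
  Candidate B, South: 116×90/346 = 30.1734
Contributions (O − E)²/E:
  (84 − 103.0347)²/103.0347 = 3.5165
  (76 − 67.1387)²/67.1387 = 1.1696
  (70 − 59.8266)²/59.8266 = 1.7300
  (71 − 51.9653)²/51.9653 = 6.9723
  (25 − 33.8613)²/33.8613 = 2.3189
  (20 − 30.1734)²/30.1734 = 3.4301
χ² = 3.5165 + 1.1696 + 1.7300 + 6.9723 + 2.3189 + 3.4301 = 19.137
df = (2−1)(3−1) = 2. Since 19.137 > 4.605, reject the null hypothesis of independence at α = 0.1.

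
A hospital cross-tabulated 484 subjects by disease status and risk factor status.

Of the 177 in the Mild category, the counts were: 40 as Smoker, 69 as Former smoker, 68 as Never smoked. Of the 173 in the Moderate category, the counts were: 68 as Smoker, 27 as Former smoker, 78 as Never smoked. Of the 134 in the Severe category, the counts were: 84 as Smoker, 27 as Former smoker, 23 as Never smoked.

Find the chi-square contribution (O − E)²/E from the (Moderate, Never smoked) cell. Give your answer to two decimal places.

Row total (Moderate) = 173; column total (Never smoked) = 169; N = 484.
Expected count E = 173 × 169 / 484 = 60.407.
Contribution = (O − E)²/E = (78 − 60.407)² / 60.407 = 5.12.

5.12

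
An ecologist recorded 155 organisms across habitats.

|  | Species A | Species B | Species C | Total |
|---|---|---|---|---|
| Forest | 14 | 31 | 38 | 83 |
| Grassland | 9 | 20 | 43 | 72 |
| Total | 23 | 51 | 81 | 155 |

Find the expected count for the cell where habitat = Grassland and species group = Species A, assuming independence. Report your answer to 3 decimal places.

Row total (Grassland) = 72; column total (Species A) = 23; grand total N = 155.
Expected count = (row total × column total) / N = 72 × 23 / 155 = 10.684.

10.684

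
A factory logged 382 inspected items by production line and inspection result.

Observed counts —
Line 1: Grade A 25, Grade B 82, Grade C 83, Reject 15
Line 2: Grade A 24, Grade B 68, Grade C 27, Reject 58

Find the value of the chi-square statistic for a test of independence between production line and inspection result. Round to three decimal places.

53.399

Row totals: 205, 177. Column totals: 49, 150, 110, 73. Grand total N = 382.
Expected counts (row total × column total / N):
  Line 1, Grade A: 205×49/382 = 26.2958
  Line 1, Grade B: 205×150/382 = 80.4974
  Line 1, Grade C: 205×110/382 = 59.0314
  Line 1, Reject: 205×73/382 = 39.1754
  Line 2, Grade A: 177×49/382 = 22.7042
  Line 2, Grade B: 177×150/382 = 69.5026
  Line 2, Grade C: 177×110/382 = 50.9686
  Line 2, Reject: 177×73/382 = 33.8246
Contributions (O − E)²/E:
  (25 − 26.2958)²/26.2958 = 0.0639
  (82 − 80.4974)²/80.4974 = 0.0280
  (83 − 59.0314)²/59.0314 = 9.7320
  (15 − 39.1754)²/39.1754 = 14.9188
  (24 − 22.7042)²/22.7042 = 0.0740
  (68 − 69.5026)²/69.5026 = 0.0325
  (27 − 50.9686)²/50.9686 = 11.2715
  (58 − 33.8246)²/33.8246 = 17.2788
χ² = 0.0639 + 0.0280 + 9.7320 + 14.9188 + 0.0740 + 0.0325 + 11.2715 + 17.2788 = 53.399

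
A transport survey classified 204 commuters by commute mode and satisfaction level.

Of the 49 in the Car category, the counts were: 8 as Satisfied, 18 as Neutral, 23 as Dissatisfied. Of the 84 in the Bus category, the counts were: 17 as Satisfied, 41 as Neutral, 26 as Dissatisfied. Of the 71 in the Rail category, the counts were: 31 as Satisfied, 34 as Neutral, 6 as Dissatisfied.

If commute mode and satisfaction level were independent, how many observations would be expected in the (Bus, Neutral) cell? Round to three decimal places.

Row total (Bus) = 84; column total (Neutral) = 93; grand total N = 204.
Expected count = (row total × column total) / N = 84 × 93 / 204 = 38.294.

38.294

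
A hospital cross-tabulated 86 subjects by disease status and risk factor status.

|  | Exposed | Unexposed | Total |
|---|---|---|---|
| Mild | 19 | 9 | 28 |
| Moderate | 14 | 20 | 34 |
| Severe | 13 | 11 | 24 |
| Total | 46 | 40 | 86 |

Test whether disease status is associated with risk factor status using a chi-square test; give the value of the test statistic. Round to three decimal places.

4.400

Grand total N = 86.
Expected counts (row total × column total / N):
  Mild, Exposed: 28×46/86 = 14.9767
  Mild, Unexposed: 28×40/86 = 13.0233
  Moderate, Exposed: 34×46/86 = 18.1860
  Moderate, Unexposed: 34×40/86 = 15.8140
  Severe, Exposed: 24×46/86 = 12.8372
  Severe, Unexposed: 24×40/86 = 11.1628
Contributions (O − E)²/E:
  (19 − 14.9767)²/14.9767 = 1.0808
  (9 − 13.0233)²/13.0233 = 1.2429
  (14 − 18.1860)²/18.1860 = 0.9635
  (20 − 15.8140)²/15.8140 = 1.1080
  (13 − 12.8372)²/12.8372 = 0.0021
  (11 − 11.1628)²/11.1628 = 0.0024
χ² = 1.0808 + 1.2429 + 0.9635 + 1.1080 + 0.0021 + 0.0024 = 4.400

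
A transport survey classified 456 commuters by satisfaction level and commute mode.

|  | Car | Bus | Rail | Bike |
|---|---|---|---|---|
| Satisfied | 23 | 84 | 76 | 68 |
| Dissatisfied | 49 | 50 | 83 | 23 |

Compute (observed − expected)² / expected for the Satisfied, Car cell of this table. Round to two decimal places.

Row total (Satisfied) = 251; column total (Car) = 72; N = 456.
Expected count E = 251 × 72 / 456 = 39.632.
Contribution = (O − E)²/E = (23 − 39.632)² / 39.632 = 6.98.

6.98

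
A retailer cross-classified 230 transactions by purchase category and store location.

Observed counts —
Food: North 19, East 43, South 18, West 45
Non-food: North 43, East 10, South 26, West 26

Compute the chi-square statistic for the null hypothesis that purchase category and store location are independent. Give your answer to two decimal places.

Row totals: 125, 105. Column totals: 62, 53, 44, 71. Grand total N = 230.
Expected counts (row total × column total / N):
  Food, North: 125×62/230 = 33.696
  Food, East: 125×53/230 = 28.804
  Food, South: 125×44/230 = 23.913
  Food, West: 125×71/230 = 38.587
  Non-food, North: 105×62/230 = 28.304
  Non-food, East: 105×53/230 = 24.196
  Non-food, South: 105×44/230 = 20.087
  Non-food, West: 105×71/230 = 32.413
Contributions (O − E)²/E:
  (19 − 33.696)²/33.696 = 6.4094
  (43 − 28.804)²/28.804 = 6.9965
  (18 − 23.913)²/23.913 = 1.4621
  (45 − 38.587)²/38.587 = 1.0658
  (43 − 28.304)²/28.304 = 7.6305
  (10 − 24.196)²/24.196 = 8.3289
  (26 − 20.087)²/20.087 = 1.7406
  (26 − 32.413)²/32.413 = 1.2688
χ² = 6.4094 + 6.9965 + 1.4621 + 1.0658 + 7.6305 + 8.3289 + 1.7406 + 1.2688 = 34.90

34.90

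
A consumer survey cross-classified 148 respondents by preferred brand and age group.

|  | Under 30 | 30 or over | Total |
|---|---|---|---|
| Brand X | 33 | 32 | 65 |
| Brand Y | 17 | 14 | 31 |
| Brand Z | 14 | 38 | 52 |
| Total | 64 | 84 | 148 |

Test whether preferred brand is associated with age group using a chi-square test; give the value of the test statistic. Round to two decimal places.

Grand total N = 148.
Expected counts (row total × column total / N):
  Brand X, Under 30: 65×64/148 = 28.108
  Brand X, 30 or over: 65×84/148 = 36.892
  Brand Y, Under 30: 31×64/148 = 13.405
  Brand Y, 30 or over: 31×84/148 = 17.595
  Brand Z, Under 30: 52×64/148 = 22.486
  Brand Z, 30 or over: 52×84/148 = 29.514
Contributions (O − E)²/E:
  (33 − 28.108)²/28.108 = 0.8514
  (32 − 36.892)²/36.892 = 0.6487
  (17 − 13.405)²/13.405 = 0.9641
  (14 − 17.595)²/17.595 = 0.7345
  (14 − 22.486)²/22.486 = 3.2025
  (38 − 29.514)²/29.514 = 2.4399
χ² = 0.8514 + 0.6487 + 0.9641 + 0.7345 + 3.2025 + 2.4399 = 8.84

8.84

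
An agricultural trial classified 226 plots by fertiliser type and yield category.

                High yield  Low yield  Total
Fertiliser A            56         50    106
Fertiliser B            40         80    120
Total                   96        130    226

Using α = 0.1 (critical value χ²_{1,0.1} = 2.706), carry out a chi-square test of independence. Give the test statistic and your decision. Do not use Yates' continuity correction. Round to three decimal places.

8.756; reject H₀

Grand total N = 226.
Expected counts (row total × column total / N):
  Fertiliser A, High yield: 106×96/226 = 45.02655
  Fertiliser A, Low yield: 106×130/226 = 60.97345
  Fertiliser B, High yield: 120×96/226 = 50.97345
  Fertiliser B, Low yield: 120×130/226 = 69.02655
Contributions (O − E)²/E:
  (56 − 45.02655)²/45.02655 = 2.6743
  (50 − 60.97345)²/60.97345 = 1.9749
  (40 − 50.97345)²/50.97345 = 2.3623
  (80 − 69.02655)²/69.02655 = 1.7445
χ² = 2.6743 + 1.9749 + 2.3623 + 1.7445 = 8.756
df = (2−1)(2−1) = 1. Since 8.756 > 2.706, reject the null hypothesis of independence at α = 0.1.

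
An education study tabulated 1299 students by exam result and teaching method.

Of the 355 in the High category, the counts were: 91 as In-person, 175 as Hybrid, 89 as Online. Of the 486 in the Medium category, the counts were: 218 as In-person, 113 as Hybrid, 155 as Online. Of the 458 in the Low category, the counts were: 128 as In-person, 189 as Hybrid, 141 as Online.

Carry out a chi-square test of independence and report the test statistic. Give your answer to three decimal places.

Row totals: 355, 486, 458. Column totals: 437, 477, 385. Grand total N = 1299.
Expected counts (row total × column total / N):
  High, In-person: 355×437/1299 = 119.4265
  High, Hybrid: 355×477/1299 = 130.3580
  High, Online: 355×385/1299 = 105.2156
  Medium, In-person: 486×437/1299 = 163.4965
  Medium, Hybrid: 486×477/1299 = 178.4619
  Medium, Online: 486×385/1299 = 144.0416
  Low, In-person: 458×437/1299 = 154.0770
  Low, Hybrid: 458×477/1299 = 168.1801
  Low, Online: 458×385/1299 = 135.7429
Contributions (O − E)²/E:
  (91 − 119.4265)²/119.4265 = 6.7662
  (175 − 130.3580)²/130.3580 = 15.2880
  (89 − 105.2156)²/105.2156 = 2.4991
  (218 − 163.4965)²/163.4965 = 18.1694
  (113 − 178.4619)²/178.4619 = 24.0122
  (155 − 144.0416)²/144.0416 = 0.8337
  (128 − 154.0770)²/154.0770 = 4.4134
  (189 − 168.1801)²/168.1801 = 2.5774
  (141 − 135.7429)²/135.7429 = 0.2036
χ² = 6.7662 + 15.2880 + 2.4991 + 18.1694 + 24.0122 + 0.8337 + 4.4134 + 2.5774 + 0.2036 = 74.763

74.763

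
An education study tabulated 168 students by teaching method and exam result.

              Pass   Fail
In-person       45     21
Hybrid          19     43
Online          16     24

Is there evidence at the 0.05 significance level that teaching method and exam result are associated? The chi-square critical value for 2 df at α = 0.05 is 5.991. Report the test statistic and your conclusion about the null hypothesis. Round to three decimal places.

19.280; reject H₀

Row totals: 66, 62, 40. Column totals: 80, 88. Grand total N = 168.
Expected counts (row total × column total / N):
  In-person, Pass: 66×80/168 = 31.4286
  In-person, Fail: 66×88/168 = 34.5714
  Hybrid, Pass: 62×80/168 = 29.5238
  Hybrid, Fail: 62×88/168 = 32.4762
  Online, Pass: 40×80/168 = 19.0476
  Online, Fail: 40×88/168 = 20.9524
Contributions (O − E)²/E:
  (45 − 31.4286)²/31.4286 = 5.8604
  (21 − 34.5714)²/34.5714 = 5.3276
  (19 − 29.5238)²/29.5238 = 3.7512
  (43 − 32.4762)²/32.4762 = 3.4102
  (16 − 19.0476)²/19.0476 = 0.4876
  (24 − 20.9524)²/20.9524 = 0.4433
χ² = 5.8604 + 5.3276 + 3.7512 + 3.4102 + 0.4876 + 0.4433 = 19.280
df = (3−1)(2−1) = 2. Since 19.280 > 5.991, reject the null hypothesis of independence at α = 0.05.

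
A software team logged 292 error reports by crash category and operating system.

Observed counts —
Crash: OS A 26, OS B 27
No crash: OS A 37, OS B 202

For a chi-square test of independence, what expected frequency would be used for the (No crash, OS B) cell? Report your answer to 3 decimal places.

Row total (No crash) = 239; column total (OS B) = 229; grand total N = 292.
Expected count = (row total × column total) / N = 239 × 229 / 292 = 187.435.

187.435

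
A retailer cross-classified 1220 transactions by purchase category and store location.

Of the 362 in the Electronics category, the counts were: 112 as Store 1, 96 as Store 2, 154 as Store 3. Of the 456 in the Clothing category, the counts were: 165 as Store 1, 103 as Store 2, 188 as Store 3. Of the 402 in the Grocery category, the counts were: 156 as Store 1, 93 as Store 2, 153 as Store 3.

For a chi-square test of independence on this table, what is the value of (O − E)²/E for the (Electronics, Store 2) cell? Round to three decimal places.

Row total (Electronics) = 362; column total (Store 2) = 292; N = 1220.
Expected count E = 362 × 292 / 1220 = 86.6426.
Contribution = (O − E)²/E = (96 − 86.6426)² / 86.6426 = 1.011.

1.011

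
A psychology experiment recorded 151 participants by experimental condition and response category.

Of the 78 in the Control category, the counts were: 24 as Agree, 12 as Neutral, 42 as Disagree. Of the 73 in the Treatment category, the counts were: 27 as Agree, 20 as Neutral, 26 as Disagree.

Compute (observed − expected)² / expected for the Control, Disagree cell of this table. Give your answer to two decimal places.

1.35

Row total (Control) = 78; column total (Disagree) = 68; N = 151.
Expected count E = 78 × 68 / 151 = 35.126.
Contribution = (O − E)²/E = (42 − 35.126)² / 35.126 = 1.35.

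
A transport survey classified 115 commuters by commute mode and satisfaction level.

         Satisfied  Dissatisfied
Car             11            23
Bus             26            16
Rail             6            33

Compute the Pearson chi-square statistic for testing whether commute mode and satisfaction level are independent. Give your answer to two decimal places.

19.22

Row totals: 34, 42, 39. Column totals: 43, 72. Grand total N = 115.
Expected counts (row total × column total / N):
  Car, Satisfied: 34×43/115 = 12.713
  Car, Dissatisfied: 34×72/115 = 21.287
  Bus, Satisfied: 42×43/115 = 15.704
  Bus, Dissatisfied: 42×72/115 = 26.296
  Rail, Satisfied: 39×43/115 = 14.583
  Rail, Dissatisfied: 39×72/115 = 24.417
Contributions (O − E)²/E:
  (11 − 12.713)²/12.713 = 0.2308
  (23 − 21.287)²/21.287 = 0.1378
  (26 − 15.704)²/15.704 = 6.7504
  (16 − 26.296)²/26.296 = 4.0313
  (6 − 14.583)²/14.583 = 5.0516
  (33 − 24.417)²/24.417 = 3.0171
χ² = 0.2308 + 0.1378 + 6.7504 + 4.0313 + 5.0516 + 3.0171 = 19.22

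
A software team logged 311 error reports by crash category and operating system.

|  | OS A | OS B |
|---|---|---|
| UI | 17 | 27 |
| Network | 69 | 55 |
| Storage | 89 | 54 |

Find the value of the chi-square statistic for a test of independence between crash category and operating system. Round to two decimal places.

Row totals: 44, 124, 143. Column totals: 175, 136. Grand total N = 311.
Expected counts (row total × column total / N):
  UI, OS A: 44×175/311 = 24.759
  UI, OS B: 44×136/311 = 19.241
  Network, OS A: 124×175/311 = 69.775
  Network, OS B: 124×136/311 = 54.225
  Storage, OS A: 143×175/311 = 80.466
  Storage, OS B: 143×136/311 = 62.534
Contributions (O − E)²/E:
  (17 − 24.759)²/24.759 = 2.4315
  (27 − 19.241)²/19.241 = 3.1288
  (69 − 69.775)²/69.775 = 0.0086
  (55 − 54.225)²/54.225 = 0.0111
  (89 − 80.466)²/80.466 = 0.9051
  (54 − 62.534)²/62.534 = 1.1646
χ² = 2.4315 + 3.1288 + 0.0086 + 0.0111 + 0.9051 + 1.1646 = 7.65

7.65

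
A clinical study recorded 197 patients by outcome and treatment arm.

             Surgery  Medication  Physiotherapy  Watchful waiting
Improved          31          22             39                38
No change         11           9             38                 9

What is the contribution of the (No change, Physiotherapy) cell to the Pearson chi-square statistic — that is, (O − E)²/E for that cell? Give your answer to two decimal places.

Row total (No change) = 67; column total (Physiotherapy) = 77; N = 197.
Expected count E = 67 × 77 / 197 = 26.188.
Contribution = (O − E)²/E = (38 − 26.188)² / 26.188 = 5.33.

5.33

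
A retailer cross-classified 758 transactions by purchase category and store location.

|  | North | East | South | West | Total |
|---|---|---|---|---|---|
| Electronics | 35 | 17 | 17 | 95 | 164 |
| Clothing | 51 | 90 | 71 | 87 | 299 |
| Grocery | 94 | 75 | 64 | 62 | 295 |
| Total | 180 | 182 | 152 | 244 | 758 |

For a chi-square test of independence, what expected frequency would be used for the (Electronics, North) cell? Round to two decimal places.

38.94

Row total (Electronics) = 164; column total (North) = 180; grand total N = 758.
Expected count = (row total × column total) / N = 164 × 180 / 758 = 38.94.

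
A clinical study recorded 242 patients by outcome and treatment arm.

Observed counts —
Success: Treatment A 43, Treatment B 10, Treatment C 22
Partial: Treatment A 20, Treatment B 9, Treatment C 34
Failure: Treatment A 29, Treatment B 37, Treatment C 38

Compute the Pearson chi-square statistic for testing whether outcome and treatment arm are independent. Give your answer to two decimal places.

Row totals: 75, 63, 104. Column totals: 92, 56, 94. Grand total N = 242.
Expected counts (row total × column total / N):
  Success, Treatment A: 75×92/242 = 28.512
  Success, Treatment B: 75×56/242 = 17.355
  Success, Treatment C: 75×94/242 = 29.132
  Partial, Treatment A: 63×92/242 = 23.950
  Partial, Treatment B: 63×56/242 = 14.579
  Partial, Treatment C: 63×94/242 = 24.471
  Failure, Treatment A: 104×92/242 = 39.537
  Failure, Treatment B: 104×56/242 = 24.066
  Failure, Treatment C: 104×94/242 = 40.397
Contributions (O − E)²/E:
  (43 − 28.512)²/28.512 = 7.3619
  (10 − 17.355)²/17.355 = 3.1170
  (22 − 29.132)²/29.132 = 1.7460
  (20 − 23.950)²/23.950 = 0.6515
  (9 − 14.579)²/14.579 = 2.1349
  (34 − 24.471)²/24.471 = 3.7106
  (29 − 39.537)²/39.537 = 2.8082
  (37 − 24.066)²/24.066 = 6.9512
  (38 − 40.397)²/40.397 = 0.1422
χ² = 7.3619 + 3.1170 + 1.7460 + 0.6515 + 2.1349 + 3.7106 + 2.8082 + 6.9512 + 0.1422 = 28.62

28.62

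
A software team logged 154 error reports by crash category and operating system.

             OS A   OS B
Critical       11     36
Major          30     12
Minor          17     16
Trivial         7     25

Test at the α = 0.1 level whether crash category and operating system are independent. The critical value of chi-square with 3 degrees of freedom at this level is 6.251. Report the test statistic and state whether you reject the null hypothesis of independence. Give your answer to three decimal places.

28.110; reject H₀

Row totals: 47, 42, 33, 32. Column totals: 65, 89. Grand total N = 154.
Expected counts (row total × column total / N):
  Critical, OS A: 47×65/154 = 19.83766
  Critical, OS B: 47×89/154 = 27.16234
  Major, OS A: 42×65/154 = 17.72727
  Major, OS B: 42×89/154 = 24.27273
  Minor, OS A: 33×65/154 = 13.92857
  Minor, OS B: 33×89/154 = 19.07143
  Trivial, OS A: 32×65/154 = 13.50649
  Trivial, OS B: 32×89/154 = 18.49351
Contributions (O − E)²/E:
  (11 − 19.83766)²/19.83766 = 3.9372
  (36 − 27.16234)²/27.16234 = 2.8755
  (30 − 17.72727)²/17.72727 = 8.4965
  (12 − 24.27273)²/24.27273 = 6.2053
  (17 − 13.92857)²/13.92857 = 0.6773
  (16 − 19.07143)²/19.07143 = 0.4946
  (7 − 13.50649)²/13.50649 = 3.1344
  (25 − 18.49351)²/18.49351 = 2.2891
χ² = 3.9372 + 2.8755 + 8.4965 + 6.2053 + 0.6773 + 0.4946 + 3.1344 + 2.2891 = 28.110
df = (4−1)(2−1) = 3. Since 28.110 > 6.251, reject the null hypothesis of independence at α = 0.1.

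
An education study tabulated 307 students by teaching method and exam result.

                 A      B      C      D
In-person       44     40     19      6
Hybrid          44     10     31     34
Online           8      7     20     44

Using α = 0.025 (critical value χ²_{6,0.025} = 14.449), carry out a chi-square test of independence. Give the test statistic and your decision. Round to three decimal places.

89.768; reject H₀

Row totals: 109, 119, 79. Column totals: 96, 57, 70, 84. Grand total N = 307.
Expected counts (row total × column total / N):
  In-person, A: 109×96/307 = 34.08469
  In-person, B: 109×57/307 = 20.23779
  In-person, C: 109×70/307 = 24.85342
  In-person, D: 109×84/307 = 29.82410
  Hybrid, A: 119×96/307 = 37.21173
  Hybrid, B: 119×57/307 = 22.09446
  Hybrid, C: 119×70/307 = 27.13355
  Hybrid, D: 119×84/307 = 32.56026
  Online, A: 79×96/307 = 24.70358
  Online, B: 79×57/307 = 14.66775
  Online, C: 79×70/307 = 18.01303
  Online, D: 79×84/307 = 21.61564
Contributions (O − E)²/E:
  (44 − 34.08469)²/34.08469 = 2.8844
  (40 − 20.23779)²/20.23779 = 19.2978
  (19 − 24.85342)²/24.85342 = 1.3786
  (6 − 29.82410)²/29.82410 = 19.0312
  (44 − 37.21173)²/37.21173 = 1.2383
  (10 − 22.09446)²/22.09446 = 6.6205
  (31 − 27.13355)²/27.13355 = 0.5510
  (34 − 32.56026)²/32.56026 = 0.0637
  (8 − 24.70358)²/24.70358 = 11.2943
  (7 − 14.66775)²/14.66775 = 4.0084
  (20 − 18.01303)²/18.01303 = 0.2192
  (44 − 21.61564)²/21.61564 = 23.1804
χ² = 2.8844 + 19.2978 + 1.3786 + 19.0312 + 1.2383 + 6.6205 + 0.5510 + 0.0637 + 11.2943 + 4.0084 + 0.2192 + 23.1804 = 89.768
df = (3−1)(4−1) = 6. Since 89.768 > 14.449, reject the null hypothesis of independence at α = 0.025.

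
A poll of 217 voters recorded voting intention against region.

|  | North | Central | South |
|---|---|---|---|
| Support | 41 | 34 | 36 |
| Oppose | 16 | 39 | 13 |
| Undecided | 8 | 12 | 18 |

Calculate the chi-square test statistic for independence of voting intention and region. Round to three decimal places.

18.594

Row totals: 111, 68, 38. Column totals: 65, 85, 67. Grand total N = 217.
Expected counts (row total × column total / N):
  Support, North: 111×65/217 = 33.2488
  Support, Central: 111×85/217 = 43.4793
  Support, South: 111×67/217 = 34.2719
  Oppose, North: 68×65/217 = 20.3687
  Oppose, Central: 68×85/217 = 26.6359
  Oppose, South: 68×67/217 = 20.9954
  Undecided, North: 38×65/217 = 11.3825
  Undecided, Central: 38×85/217 = 14.8848
  Undecided, South: 38×67/217 = 11.7327
Contributions (O − E)²/E:
  (41 − 33.2488)²/33.2488 = 1.8070
  (34 − 43.4793)²/43.4793 = 2.0667
  (36 − 34.2719)²/34.2719 = 0.0871
  (16 − 20.3687)²/20.3687 = 0.9370
  (39 − 26.6359)²/26.6359 = 5.7393
  (13 − 20.9954)²/20.9954 = 3.0448
  (8 − 11.3825)²/11.3825 = 1.0052
  (12 − 14.8848)²/14.8848 = 0.5591
  (18 − 11.7327)²/11.7327 = 3.3478
χ² = 1.8070 + 2.0667 + 0.0871 + 0.9370 + 5.7393 + 3.0448 + 1.0052 + 0.5591 + 3.3478 = 18.594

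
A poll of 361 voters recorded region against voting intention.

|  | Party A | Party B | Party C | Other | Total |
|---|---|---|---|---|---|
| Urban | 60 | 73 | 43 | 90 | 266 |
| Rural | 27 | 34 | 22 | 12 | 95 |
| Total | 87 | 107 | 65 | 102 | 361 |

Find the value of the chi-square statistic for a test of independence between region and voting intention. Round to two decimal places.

15.68

Grand total N = 361.
Expected counts (row total × column total / N):
  Urban, Party A: 266×87/361 = 64.105
  Urban, Party B: 266×107/361 = 78.842
  Urban, Party C: 266×65/361 = 47.895
  Urban, Other: 266×102/361 = 75.158
  Rural, Party A: 95×87/361 = 22.895
  Rural, Party B: 95×107/361 = 28.158
  Rural, Party C: 95×65/361 = 17.105
  Rural, Other: 95×102/361 = 26.842
Contributions (O − E)²/E:
  (60 − 64.105)²/64.105 = 0.2629
  (73 − 78.842)²/78.842 = 0.4329
  (43 − 47.895)²/47.895 = 0.5003
  (90 − 75.158)²/75.158 = 2.9310
  (27 − 22.895)²/22.895 = 0.7360
  (34 − 28.158)²/28.158 = 1.2121
  (22 − 17.105)²/17.105 = 1.4008
  (12 − 26.842)²/26.842 = 8.2067
χ² = 0.2629 + 0.4329 + 0.5003 + 2.9310 + 0.7360 + 1.2121 + 1.4008 + 8.2067 = 15.68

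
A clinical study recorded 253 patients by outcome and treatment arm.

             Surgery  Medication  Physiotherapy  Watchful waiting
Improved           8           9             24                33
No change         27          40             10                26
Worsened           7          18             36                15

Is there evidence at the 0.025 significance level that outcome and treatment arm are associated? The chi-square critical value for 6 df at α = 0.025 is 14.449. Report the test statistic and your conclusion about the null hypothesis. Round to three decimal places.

Row totals: 74, 103, 76. Column totals: 42, 67, 70, 74. Grand total N = 253.
Expected counts (row total × column total / N):
  Improved, Surgery: 74×42/253 = 12.2846
  Improved, Medication: 74×67/253 = 19.5968
  Improved, Physiotherapy: 74×70/253 = 20.4743
  Improved, Watchful waiting: 74×74/253 = 21.6443
  No change, Surgery: 103×42/253 = 17.0988
  No change, Medication: 103×67/253 = 27.2767
  No change, Physiotherapy: 103×70/253 = 28.4980
  No change, Watchful waiting: 103×74/253 = 30.1265
  Worsened, Surgery: 76×42/253 = 12.6166
  Worsened, Medication: 76×67/253 = 20.1265
  Worsened, Physiotherapy: 76×70/253 = 21.0277
  Worsened, Watchful waiting: 76×74/253 = 22.2292
Contributions (O − E)²/E:
  (8 − 12.2846)²/12.2846 = 1.4944
  (9 − 19.5968)²/19.5968 = 5.7301
  (24 − 20.4743)²/20.4743 = 0.6071
  (33 − 21.6443)²/21.6443 = 5.9578
  (27 − 17.0988)²/17.0988 = 5.7334
  (40 − 27.2767)²/27.2767 = 5.9348
  (10 − 28.4980)²/28.4980 = 12.0070
  (26 − 30.1265)²/30.1265 = 0.5652
  (7 − 12.6166)²/12.6166 = 2.5004
  (18 − 20.1265)²/20.1265 = 0.2247
  (36 − 21.0277)²/21.0277 = 10.6607
  (15 − 22.2292)²/22.2292 = 2.3510
χ² = 1.4944 + 5.7301 + 0.6071 + 5.9578 + 5.7334 + 5.9348 + 12.0070 + 0.5652 + 2.5004 + 0.2247 + 10.6607 + 2.3510 = 53.767
df = (3−1)(4−1) = 6. Since 53.767 > 14.449, reject the null hypothesis of independence at α = 0.025.

53.767; reject H₀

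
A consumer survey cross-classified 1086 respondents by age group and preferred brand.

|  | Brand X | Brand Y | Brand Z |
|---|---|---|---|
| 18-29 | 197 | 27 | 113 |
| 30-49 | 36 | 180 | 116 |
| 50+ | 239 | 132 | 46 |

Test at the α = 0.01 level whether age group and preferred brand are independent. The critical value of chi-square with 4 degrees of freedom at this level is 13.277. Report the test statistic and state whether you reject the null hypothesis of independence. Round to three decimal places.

286.270; reject H₀

Row totals: 337, 332, 417. Column totals: 472, 339, 275. Grand total N = 1086.
Expected counts (row total × column total / N):
  18-29, Brand X: 337×472/1086 = 146.46777
  18-29, Brand Y: 337×339/1086 = 105.19613
  18-29, Brand Z: 337×275/1086 = 85.33610
  30-49, Brand X: 332×472/1086 = 144.29466
  30-49, Brand Y: 332×339/1086 = 103.63536
  30-49, Brand Z: 332×275/1086 = 84.06998
  50+, Brand X: 417×472/1086 = 181.23757
  50+, Brand Y: 417×339/1086 = 130.16851
  50+, Brand Z: 417×275/1086 = 105.59392
Contributions (O − E)²/E:
  (197 − 146.46777)²/146.46777 = 17.4339
  (27 − 105.19613)²/105.19613 = 58.1260
  (113 − 85.33610)²/85.33610 = 8.9680
  (36 − 144.29466)²/144.29466 = 81.2763
  (180 − 103.63536)²/103.63536 = 56.2700
  (116 − 84.06998)²/84.06998 = 12.1271
  (239 − 181.23757)²/181.23757 = 18.4095
  (132 − 130.16851)²/130.16851 = 0.0258
  (46 − 105.59392)²/105.59392 = 33.6330
χ² = 17.4339 + 58.1260 + 8.9680 + 81.2763 + 56.2700 + 12.1271 + 18.4095 + 0.0258 + 33.6330 = 286.270
df = (3−1)(3−1) = 4. Since 286.270 > 13.277, reject the null hypothesis of independence at α = 0.01.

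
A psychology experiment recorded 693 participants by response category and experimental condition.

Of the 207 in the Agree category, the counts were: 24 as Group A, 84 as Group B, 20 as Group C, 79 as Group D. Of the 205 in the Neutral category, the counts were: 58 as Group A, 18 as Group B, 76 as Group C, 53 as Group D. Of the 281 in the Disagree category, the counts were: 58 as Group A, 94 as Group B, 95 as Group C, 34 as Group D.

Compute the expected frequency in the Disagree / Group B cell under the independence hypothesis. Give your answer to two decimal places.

Row total (Disagree) = 281; column total (Group B) = 196; grand total N = 693.
Expected count = (row total × column total) / N = 281 × 196 / 693 = 79.47.

79.47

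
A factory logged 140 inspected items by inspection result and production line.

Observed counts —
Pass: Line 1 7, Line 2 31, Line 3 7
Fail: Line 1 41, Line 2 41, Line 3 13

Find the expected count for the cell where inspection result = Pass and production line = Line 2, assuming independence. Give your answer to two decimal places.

Row total (Pass) = 45; column total (Line 2) = 72; grand total N = 140.
Expected count = (row total × column total) / N = 45 × 72 / 140 = 23.14.

23.14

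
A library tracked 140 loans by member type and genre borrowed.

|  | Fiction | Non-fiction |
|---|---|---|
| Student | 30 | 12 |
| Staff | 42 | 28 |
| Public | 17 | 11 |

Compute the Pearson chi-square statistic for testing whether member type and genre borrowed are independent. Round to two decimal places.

Row totals: 42, 70, 28. Column totals: 89, 51. Grand total N = 140.
Expected counts (row total × column total / N):
  Student, Fiction: 42×89/140 = 26.700
  Student, Non-fiction: 42×51/140 = 15.300
  Staff, Fiction: 70×89/140 = 44.500
  Staff, Non-fiction: 70×51/140 = 25.500
  Public, Fiction: 28×89/140 = 17.800
  Public, Non-fiction: 28×51/140 = 10.200
Contributions (O − E)²/E:
  (30 − 26.700)²/26.700 = 0.4079
  (12 − 15.300)²/15.300 = 0.7118
  (42 − 44.500)²/44.500 = 0.1404
  (28 − 25.500)²/25.500 = 0.2451
  (17 − 17.800)²/17.800 = 0.0360
  (11 − 10.200)²/10.200 = 0.0627
χ² = 0.4079 + 0.7118 + 0.1404 + 0.2451 + 0.0360 + 0.0627 = 1.60

1.60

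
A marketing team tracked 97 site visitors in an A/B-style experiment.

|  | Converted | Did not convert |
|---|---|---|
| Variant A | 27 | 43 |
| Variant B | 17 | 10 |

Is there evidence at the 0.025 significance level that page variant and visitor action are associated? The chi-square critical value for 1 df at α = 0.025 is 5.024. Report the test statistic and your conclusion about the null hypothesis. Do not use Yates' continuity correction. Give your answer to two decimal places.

4.68; fail to reject H₀

Row totals: 70, 27. Column totals: 44, 53. Grand total N = 97.
Expected counts (row total × column total / N):
  Variant A, Converted: 70×44/97 = 31.753
  Variant A, Did not convert: 70×53/97 = 38.247
  Variant B, Converted: 27×44/97 = 12.247
  Variant B, Did not convert: 27×53/97 = 14.753
Contributions (O − E)²/E:
  (27 − 31.753)²/31.753 = 0.7115
  (43 − 38.247)²/38.247 = 0.5907
  (17 − 12.247)²/12.247 = 1.8446
  (10 − 14.753)²/14.753 = 1.5313
χ² = 0.7115 + 0.5907 + 1.8446 + 1.5313 = 4.68
df = (2−1)(2−1) = 1. Since 4.68 < 5.024, fail to reject the null hypothesis of independence at α = 0.025.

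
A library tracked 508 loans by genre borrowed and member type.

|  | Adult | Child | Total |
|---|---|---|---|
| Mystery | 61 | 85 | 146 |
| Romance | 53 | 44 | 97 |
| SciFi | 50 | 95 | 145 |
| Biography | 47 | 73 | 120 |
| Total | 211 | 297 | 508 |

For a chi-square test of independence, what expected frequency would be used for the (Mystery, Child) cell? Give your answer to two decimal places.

Row total (Mystery) = 146; column total (Child) = 297; grand total N = 508.
Expected count = (row total × column total) / N = 146 × 297 / 508 = 85.36.

85.36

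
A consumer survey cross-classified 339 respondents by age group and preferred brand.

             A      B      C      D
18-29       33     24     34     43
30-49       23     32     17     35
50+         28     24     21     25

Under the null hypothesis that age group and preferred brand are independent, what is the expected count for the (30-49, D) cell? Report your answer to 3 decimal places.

32.510

Row total (30-49) = 107; column total (D) = 103; grand total N = 339.
Expected count = (row total × column total) / N = 107 × 103 / 339 = 32.510.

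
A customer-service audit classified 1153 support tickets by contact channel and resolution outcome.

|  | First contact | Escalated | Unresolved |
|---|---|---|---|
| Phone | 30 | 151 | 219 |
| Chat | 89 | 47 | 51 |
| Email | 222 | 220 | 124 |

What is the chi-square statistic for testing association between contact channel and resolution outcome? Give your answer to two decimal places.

189.03

Row totals: 400, 187, 566. Column totals: 341, 418, 394. Grand total N = 1153.
Expected counts (row total × column total / N):
  Phone, First contact: 400×341/1153 = 118.300
  Phone, Escalated: 400×418/1153 = 145.013
  Phone, Unresolved: 400×394/1153 = 136.687
  Chat, First contact: 187×341/1153 = 55.305
  Chat, Escalated: 187×418/1153 = 67.794
  Chat, Unresolved: 187×394/1153 = 63.901
  Email, First contact: 566×341/1153 = 167.395
  Email, Escalated: 566×418/1153 = 205.193
  Email, Unresolved: 566×394/1153 = 193.412
Contributions (O − E)²/E:
  (30 − 118.300)²/118.300 = 65.9078
  (151 − 145.013)²/145.013 = 0.2472
  (219 − 136.687)²/136.687 = 49.5689
  (89 − 55.305)²/55.305 = 20.5289
  (47 − 67.794)²/67.794 = 6.3780
  (51 − 63.901)²/63.901 = 2.6046
  (222 − 167.395)²/167.395 = 17.8124
  (220 − 205.193)²/205.193 = 1.0685
  (124 − 193.412)²/193.412 = 24.9107
χ² = 65.9078 + 0.2472 + 49.5689 + 20.5289 + 6.3780 + 2.6046 + 17.8124 + 1.0685 + 24.9107 = 189.03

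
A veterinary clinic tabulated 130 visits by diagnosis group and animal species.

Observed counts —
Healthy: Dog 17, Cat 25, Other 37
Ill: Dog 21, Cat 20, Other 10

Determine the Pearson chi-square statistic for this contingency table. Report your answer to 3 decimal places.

Row totals: 79, 51. Column totals: 38, 45, 47. Grand total N = 130.
Expected counts (row total × column total / N):
  Healthy, Dog: 79×38/130 = 23.0923
  Healthy, Cat: 79×45/130 = 27.3462
  Healthy, Other: 79×47/130 = 28.5615
  Ill, Dog: 51×38/130 = 14.9077
  Ill, Cat: 51×45/130 = 17.6538
  Ill, Other: 51×47/130 = 18.4385
Contributions (O − E)²/E:
  (17 − 23.0923)²/23.0923 = 1.6073
  (25 − 27.3462)²/27.3462 = 0.2013
  (37 − 28.5615)²/28.5615 = 2.4932
  (21 − 14.9077)²/14.9077 = 2.4897
  (20 − 17.6538)²/17.6538 = 0.3118
  (10 − 18.4385)²/18.4385 = 3.8619
χ² = 1.6073 + 0.2013 + 2.4932 + 2.4897 + 0.3118 + 3.8619 = 10.965

10.965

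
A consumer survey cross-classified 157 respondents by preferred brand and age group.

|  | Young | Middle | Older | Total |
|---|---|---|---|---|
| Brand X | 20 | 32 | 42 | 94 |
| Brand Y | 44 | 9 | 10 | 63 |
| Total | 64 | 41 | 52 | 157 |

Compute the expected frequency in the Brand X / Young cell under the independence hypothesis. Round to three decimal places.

Row total (Brand X) = 94; column total (Young) = 64; grand total N = 157.
Expected count = (row total × column total) / N = 94 × 64 / 157 = 38.318.

38.318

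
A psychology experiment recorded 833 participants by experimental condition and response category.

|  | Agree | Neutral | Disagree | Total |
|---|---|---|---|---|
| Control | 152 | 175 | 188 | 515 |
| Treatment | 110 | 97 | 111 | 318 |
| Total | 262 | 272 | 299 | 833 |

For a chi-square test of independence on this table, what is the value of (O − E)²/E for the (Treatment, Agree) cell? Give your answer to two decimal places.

1.00

Row total (Treatment) = 318; column total (Agree) = 262; N = 833.
Expected count E = 318 × 262 / 833 = 100.0192.
Contribution = (O − E)²/E = (110 − 100.0192)² / 100.0192 = 1.00.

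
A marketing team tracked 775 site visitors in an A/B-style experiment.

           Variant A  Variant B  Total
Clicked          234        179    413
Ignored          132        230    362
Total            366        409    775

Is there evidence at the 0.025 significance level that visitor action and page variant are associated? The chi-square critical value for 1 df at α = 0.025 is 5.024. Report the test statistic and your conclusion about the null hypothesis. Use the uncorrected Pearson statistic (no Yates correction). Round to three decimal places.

Grand total N = 775.
Expected counts (row total × column total / N):
  Clicked, Variant A: 413×366/775 = 195.0426
  Clicked, Variant B: 413×409/775 = 217.9574
  Ignored, Variant A: 362×366/775 = 170.9574
  Ignored, Variant B: 362×409/775 = 191.0426
Contributions (O − E)²/E:
  (234 − 195.0426)²/195.0426 = 7.7813
  (179 − 217.9574)²/217.9574 = 6.9632
  (132 − 170.9574)²/170.9574 = 8.8775
  (230 − 191.0426)²/191.0426 = 7.9442
χ² = 7.7813 + 6.9632 + 8.8775 + 7.9442 = 31.566
df = (2−1)(2−1) = 1. Since 31.566 > 5.024, reject the null hypothesis of independence at α = 0.025.

31.566; reject H₀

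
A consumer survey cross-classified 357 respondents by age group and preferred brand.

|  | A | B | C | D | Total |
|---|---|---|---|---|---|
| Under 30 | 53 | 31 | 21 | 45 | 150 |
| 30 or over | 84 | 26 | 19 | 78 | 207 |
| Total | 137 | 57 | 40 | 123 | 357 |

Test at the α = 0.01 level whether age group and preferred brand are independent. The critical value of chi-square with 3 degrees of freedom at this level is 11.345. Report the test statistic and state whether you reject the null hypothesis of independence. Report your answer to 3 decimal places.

7.497; fail to reject H₀

Grand total N = 357.
Expected counts (row total × column total / N):
  Under 30, A: 150×137/357 = 57.5630
  Under 30, B: 150×57/357 = 23.9496
  Under 30, C: 150×40/357 = 16.8067
  Under 30, D: 150×123/357 = 51.6807
  30 or over, A: 207×137/357 = 79.4370
  30 or over, B: 207×57/357 = 33.0504
  30 or over, C: 207×40/357 = 23.1933
  30 or over, D: 207×123/357 = 71.3193
Contributions (O − E)²/E:
  (53 − 57.5630)²/57.5630 = 0.3617
  (31 − 23.9496)²/23.9496 = 2.0755
  (21 − 16.8067)²/16.8067 = 1.0462
  (45 − 51.6807)²/51.6807 = 0.8636
  (84 − 79.4370)²/79.4370 = 0.2621
  (26 − 33.0504)²/33.0504 = 1.5040
  (19 − 23.1933)²/23.1933 = 0.7581
  (78 − 71.3193)²/71.3193 = 0.6258
χ² = 0.3617 + 2.0755 + 1.0462 + 0.8636 + 0.2621 + 1.5040 + 0.7581 + 0.6258 = 7.497
df = (2−1)(4−1) = 3. Since 7.497 < 11.345, fail to reject the null hypothesis of independence at α = 0.01.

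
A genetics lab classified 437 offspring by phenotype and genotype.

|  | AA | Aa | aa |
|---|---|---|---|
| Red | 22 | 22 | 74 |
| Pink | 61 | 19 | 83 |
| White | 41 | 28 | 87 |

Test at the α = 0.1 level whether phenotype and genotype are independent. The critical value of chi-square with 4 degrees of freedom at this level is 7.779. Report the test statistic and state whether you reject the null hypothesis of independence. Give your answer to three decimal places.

Row totals: 118, 163, 156. Column totals: 124, 69, 244. Grand total N = 437.
Expected counts (row total × column total / N):
  Red, AA: 118×124/437 = 33.4828
  Red, Aa: 118×69/437 = 18.6316
  Red, aa: 118×244/437 = 65.8856
  Pink, AA: 163×124/437 = 46.2517
  Pink, Aa: 163×69/437 = 25.7368
  Pink, aa: 163×244/437 = 91.0114
  White, AA: 156×124/437 = 44.2654
  White, Aa: 156×69/437 = 24.6316
  White, aa: 156×244/437 = 87.1030
Contributions (O − E)²/E:
  (22 − 33.4828)²/33.4828 = 3.9380
  (22 − 18.6316)²/18.6316 = 0.6090
  (74 − 65.8856)²/65.8856 = 0.9994
  (61 − 46.2517)²/46.2517 = 4.7028
  (19 − 25.7368)²/25.7368 = 1.7634
  (83 − 91.0114)²/91.0114 = 0.7052
  (41 − 44.2654)²/44.2654 = 0.2409
  (28 − 24.6316)²/24.6316 = 0.4606
  (87 − 87.1030)²/87.1030 = 0.0001
χ² = 3.9380 + 0.6090 + 0.9994 + 4.7028 + 1.7634 + 0.7052 + 0.2409 + 0.4606 + 0.0001 = 13.419
df = (3−1)(3−1) = 4. Since 13.419 > 7.779, reject the null hypothesis of independence at α = 0.1.

13.419; reject H₀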